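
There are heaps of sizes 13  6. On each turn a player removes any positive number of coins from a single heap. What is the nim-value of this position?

11

Compute the nim-sum pairwise:
13 ⊕ 6 = 11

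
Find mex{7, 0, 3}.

1

0 is in the set but 1 is not, so the mex is 1.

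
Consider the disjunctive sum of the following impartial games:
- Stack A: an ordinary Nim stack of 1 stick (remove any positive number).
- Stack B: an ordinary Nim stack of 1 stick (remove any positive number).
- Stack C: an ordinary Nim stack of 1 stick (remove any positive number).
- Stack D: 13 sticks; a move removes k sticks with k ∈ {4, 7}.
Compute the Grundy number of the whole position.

Stack A is a plain Nim stack of size 1, so its Grundy value is 1.
Stack B is a plain Nim stack of size 1, so its Grundy value is 1.
Stack C is a plain Nim stack of size 1, so its Grundy value is 1.
Grundy values for stack D (subtraction set {4, 7}):
g(0) = mex{} = 0
g(1) = mex{} = 0
g(2) = mex{} = 0
g(3) = mex{} = 0
g(4) = mex{0} = 1
g(5) = mex{0} = 1
g(6) = mex{0} = 1
g(7) = mex{0} = 1
g(8) = mex{0,1} = 2
g(9) = mex{0,1} = 2
g(10) = mex{0,1} = 2
g(11) = mex{1} = 0
g(12) = mex{1,2} = 0
g(13) = mex{1,2} = 0
So g(13) = 0.
By the Sprague-Grundy theorem, the Grundy value of a sum of independent games is the XOR of the component values.
Combined value = 1 ⊕ 1 ⊕ 1 ⊕ 0 = 1.

1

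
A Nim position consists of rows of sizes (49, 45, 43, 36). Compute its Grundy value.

Bitwise XOR of the heap sizes:
  110001  (49)
  101101  (45)
  101011  (43)
  100100  (36)
  ------
  010011  (19)

19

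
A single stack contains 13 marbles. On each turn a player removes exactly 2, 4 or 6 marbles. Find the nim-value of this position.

2

Grundy values for subtraction set {2, 4, 6}:
g(0) = mex{} = 0
g(1) = mex{} = 0
g(2) = mex{0} = 1
g(3) = mex{0} = 1
g(4) = mex{0,1} = 2
g(5) = mex{0,1} = 2
g(6) = mex{0,1,2} = 3
g(7) = mex{0,1,2} = 3
g(8) = mex{1,2,3} = 0
g(9) = mex{1,2,3} = 0
g(10) = mex{0,2,3} = 1
g(11) = mex{0,2,3} = 1
g(12) = mex{0,1,3} = 2
g(13) = mex{0,1,3} = 2
So g(13) = 2.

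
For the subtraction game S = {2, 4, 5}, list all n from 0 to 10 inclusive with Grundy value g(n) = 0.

0, 1, 7, 8

Grundy values for subtraction set {2, 4, 5}:
g(0) = mex{} = 0
g(1) = mex{} = 0
g(2) = mex{0} = 1
g(3) = mex{0} = 1
g(4) = mex{0,1} = 2
g(5) = mex{0,1} = 2
g(6) = mex{0,1,2} = 3
g(7) = mex{1,2} = 0
g(8) = mex{1,2,3} = 0
g(9) = mex{0,2} = 1
g(10) = mex{0,2,3} = 1
The P-positions (g = 0) in 0..10 are 0, 1, 7, 8.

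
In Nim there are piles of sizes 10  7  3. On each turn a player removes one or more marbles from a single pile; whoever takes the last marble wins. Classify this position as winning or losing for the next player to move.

Winning position

Nim-sum: 10 XOR 7 XOR 3 = 14.
The nim-sum is 14 ≠ 0, so this is an N-position: the player to move can win.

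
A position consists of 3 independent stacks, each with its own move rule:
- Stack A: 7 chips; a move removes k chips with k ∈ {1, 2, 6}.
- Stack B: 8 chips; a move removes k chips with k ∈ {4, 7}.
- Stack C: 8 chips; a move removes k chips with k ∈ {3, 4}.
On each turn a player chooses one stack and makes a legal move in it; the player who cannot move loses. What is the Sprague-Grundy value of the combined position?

For stack A, compute g(0), g(1), … with moves {1, 2, 6}:
k:     0  1  2  3  4  5  6  7
g(k):  0  1  2  0  1  2  3  0
So g(7) = 0.
For stack B, compute g(0), g(1), … with moves {4, 7}:
k:     0  1  2  3  4  5  6  7  8
g(k):  0  0  0  0  1  1  1  1  2
So g(8) = 2.
Build the Grundy sequence for stack C with g(k) = mex{g(k−s) : s ∈ {3, 4}, s ≤ k}:
g(0) = mex{} = 0
g(1) = mex{} = 0
g(2) = mex{} = 0
g(3) = mex{0} = 1
g(4) = mex{0} = 1
g(5) = mex{0} = 1
g(6) = mex{0,1} = 2
g(7) = mex{1} = 0
g(8) = mex{1} = 0
So g(8) = 0.
By the Sprague-Grundy theorem, the Grundy value of a sum of independent games is the XOR of the component values.
Combined value = 0 XOR 2 XOR 0 = 2.

2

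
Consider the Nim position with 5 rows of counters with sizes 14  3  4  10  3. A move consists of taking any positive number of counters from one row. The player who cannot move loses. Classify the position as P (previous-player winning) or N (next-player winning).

Nim-sum: 14 XOR 3 XOR 4 XOR 10 XOR 3 = 0.
The nim-sum is 0, so this is a P-position: the player to move is in a losing position under optimal play.

P-position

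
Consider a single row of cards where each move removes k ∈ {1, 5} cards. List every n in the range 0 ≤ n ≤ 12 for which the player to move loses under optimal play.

Build the Grundy sequence with g(k) = mex{g(k−s) : s ∈ {1, 5}, s ≤ k}:
g(0) = mex{} = 0
g(1) = mex{0} = 1
g(2) = mex{1} = 0
g(3) = mex{0} = 1
g(4) = mex{1} = 0
g(5) = mex{0} = 1
g(6) = mex{1} = 0
g(7) = mex{0} = 1
g(8) = mex{1} = 0
g(9) = mex{0} = 1
g(10) = mex{1} = 0
g(11) = mex{0} = 1
g(12) = mex{1} = 0
The P-positions (g = 0) in 0..12 are 0, 2, 4, 6, 8, 10, 12.

0, 2, 4, 6, 8, 10, 12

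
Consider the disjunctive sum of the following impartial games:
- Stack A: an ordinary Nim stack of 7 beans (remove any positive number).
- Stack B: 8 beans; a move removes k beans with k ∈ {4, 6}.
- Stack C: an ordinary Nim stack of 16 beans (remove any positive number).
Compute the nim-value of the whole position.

21

Stack A is a plain Nim stack of size 7, so its Grundy value is 7.
For stack B, compute g(0), g(1), … with moves {4, 6}:
k:     0  1  2  3  4  5  6  7  8
g(k):  0  0  0  0  1  1  1  1  2
So g(8) = 2.
Stack C is a plain Nim stack of size 16, so its Grundy value is 16.
By the Sprague-Grundy theorem, the Grundy value of a sum of independent games is the XOR of the component values.
Combined value = 7 XOR 2 XOR 16 = 21.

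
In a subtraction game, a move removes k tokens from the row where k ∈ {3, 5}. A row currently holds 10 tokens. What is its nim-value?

Build the Grundy sequence with g(k) = mex{g(k−s) : s ∈ {3, 5}, s ≤ k}:
g(0) = mex{} = 0
g(1) = mex{} = 0
g(2) = mex{} = 0
g(3) = mex{0} = 1
g(4) = mex{0} = 1
g(5) = mex{0} = 1
g(6) = mex{0,1} = 2
g(7) = mex{0,1} = 2
g(8) = mex{1} = 0
g(9) = mex{1,2} = 0
g(10) = mex{1,2} = 0
So g(10) = 0.

0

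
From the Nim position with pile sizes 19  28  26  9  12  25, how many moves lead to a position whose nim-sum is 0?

Compute the nim-sum pairwise:
19 ⊕ 28 = 15
15 ⊕ 26 = 21
21 ⊕ 9 = 28
28 ⊕ 12 = 16
16 ⊕ 25 = 9
The overall nim-sum is X = 9. A pile of size p has a winning move iff p XOR X < p (reduce it to p XOR X).
  19: 19 XOR 9 = 26 ≥ 19 — no move.
  28: 28 XOR 9 = 21 < 28 — winning move (to 21).
  26: 26 XOR 9 = 19 < 26 — winning move (to 19).
  9: 9 XOR 9 = 0 < 9 — winning move (to 0).
  12: 12 XOR 9 = 5 < 12 — winning move (to 5).
  25: 25 XOR 9 = 16 < 25 — winning move (to 16).
That gives 5 winning moves.

5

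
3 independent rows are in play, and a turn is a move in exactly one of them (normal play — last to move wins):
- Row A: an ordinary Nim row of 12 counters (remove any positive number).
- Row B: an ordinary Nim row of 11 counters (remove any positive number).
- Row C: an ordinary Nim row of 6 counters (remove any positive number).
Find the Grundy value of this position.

1

Row A is a plain Nim row of size 12, so its Grundy value is 12.
Row B is a plain Nim row of size 11, so its Grundy value is 11.
Row C is a plain Nim row of size 6, so its Grundy value is 6.
The value of a disjunctive sum is the nim-sum of the parts.
Combined value = 12 XOR 11 XOR 6 = 1.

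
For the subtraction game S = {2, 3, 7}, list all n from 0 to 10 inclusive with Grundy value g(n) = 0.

Grundy values for subtraction set {2, 3, 7}:
g(0) = mex{} = 0
g(1) = mex{} = 0
g(2) = mex{0} = 1
g(3) = mex{0} = 1
g(4) = mex{0,1} = 2
g(5) = mex{1} = 0
g(6) = mex{1,2} = 0
g(7) = mex{0,2} = 1
g(8) = mex{0} = 1
g(9) = mex{0,1} = 2
g(10) = mex{1} = 0
The P-positions (g = 0) in 0..10 are 0, 1, 5, 6, 10.

0, 1, 5, 6, 10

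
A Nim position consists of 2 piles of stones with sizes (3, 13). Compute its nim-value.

14

Nim-sum: 3 ^ 13 = 14.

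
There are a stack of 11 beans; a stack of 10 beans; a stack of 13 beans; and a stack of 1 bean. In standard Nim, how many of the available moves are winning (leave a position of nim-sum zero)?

3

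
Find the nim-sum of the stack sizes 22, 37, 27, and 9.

Compute the nim-sum pairwise:
22 ^ 37 = 51
51 ^ 27 = 40
40 ^ 9 = 33

33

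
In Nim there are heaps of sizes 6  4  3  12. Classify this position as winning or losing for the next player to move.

Nim-sum: 6 ^ 4 ^ 3 ^ 12 = 13.
The nim-sum is 13 ≠ 0, so this is an N-position: the player to move can win.

Winning position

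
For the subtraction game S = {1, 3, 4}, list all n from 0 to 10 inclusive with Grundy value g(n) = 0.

0, 2, 7, 9

Grundy values for subtraction set {1, 3, 4}:
k:     0  1  2  3  4  5  6  7  8  9 10
g(k):  0  1  0  1  2  3  2  0  1  0  1
The P-positions (g = 0) in 0..10 are 0, 2, 7, 9.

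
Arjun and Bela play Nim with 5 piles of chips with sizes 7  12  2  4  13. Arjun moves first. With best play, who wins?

Compute the nim-sum pairwise:
7 ^ 12 = 11
11 ^ 2 = 9
9 ^ 4 = 13
13 ^ 13 = 0
The nim-sum is 0, so this is a P-position: the player to move is in a losing position under optimal play; Arjun is about to move from it and so loses — Bela wins.

Bela wins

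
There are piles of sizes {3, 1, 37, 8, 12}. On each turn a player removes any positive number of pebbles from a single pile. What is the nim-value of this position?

Compute the nim-sum pairwise:
3 ^ 1 = 2
2 ^ 37 = 39
39 ^ 8 = 47
47 ^ 12 = 35

35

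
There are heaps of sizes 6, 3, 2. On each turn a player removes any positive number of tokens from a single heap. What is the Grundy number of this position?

7

Compute the nim-sum pairwise:
6 ^ 3 = 5
5 ^ 2 = 7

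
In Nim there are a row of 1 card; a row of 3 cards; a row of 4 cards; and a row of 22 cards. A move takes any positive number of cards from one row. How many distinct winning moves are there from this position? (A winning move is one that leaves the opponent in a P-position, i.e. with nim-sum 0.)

1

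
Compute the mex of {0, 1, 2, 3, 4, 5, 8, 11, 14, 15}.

6

The values 0, 1, 2, 3, 4, 5 are all present; 6 is the first non-negative integer missing from the set.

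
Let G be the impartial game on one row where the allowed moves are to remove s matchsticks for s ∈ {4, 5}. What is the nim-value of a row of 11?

0

Build the Grundy sequence with g(k) = mex{g(k−s) : s ∈ {4, 5}, s ≤ k}:
k:     0  1  2  3  4  5  6  7  8  9 10 11
g(k):  0  0  0  0  1  1  1  1  2  0  0  0
So g(11) = 0.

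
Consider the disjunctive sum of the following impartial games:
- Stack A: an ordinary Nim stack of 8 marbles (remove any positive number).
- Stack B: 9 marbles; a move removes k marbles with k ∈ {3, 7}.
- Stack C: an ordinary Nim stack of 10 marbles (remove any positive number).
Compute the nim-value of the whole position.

Stack A is a plain Nim stack of size 8, so its Grundy value is 8.
Build the Grundy sequence for stack B with g(k) = mex{g(k−s) : s ∈ {3, 7}, s ≤ k}:
k:     0  1  2  3  4  5  6  7  8  9
g(k):  0  0  0  1  1  1  0  2  2  1
So g(9) = 1.
Stack C is a plain Nim stack of size 10, so its Grundy value is 10.
The value of a disjunctive sum is the nim-sum of the parts.
Combined value = 8 XOR 1 XOR 10 = 3.

3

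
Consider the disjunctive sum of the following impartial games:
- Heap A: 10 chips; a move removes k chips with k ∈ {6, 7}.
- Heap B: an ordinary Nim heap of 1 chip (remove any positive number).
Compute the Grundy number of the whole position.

0

Build the Grundy sequence for heap A with g(k) = mex{g(k−s) : s ∈ {6, 7}, s ≤ k}:
g(0) = mex{} = 0
g(1) = mex{} = 0
g(2) = mex{} = 0
g(3) = mex{} = 0
g(4) = mex{} = 0
g(5) = mex{} = 0
g(6) = mex{0} = 1
g(7) = mex{0} = 1
g(8) = mex{0} = 1
g(9) = mex{0} = 1
g(10) = mex{0} = 1
So g(10) = 1.
Heap B is a plain Nim heap of size 1, so its Grundy value is 1.
By the Sprague-Grundy theorem, the Grundy value of a sum of independent games is the XOR of the component values.
Combined value = 1 ⊕ 1 = 0.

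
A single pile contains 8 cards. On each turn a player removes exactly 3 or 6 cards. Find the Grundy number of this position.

2

Grundy values for subtraction set {3, 6}:
k:     0  1  2  3  4  5  6  7  8
g(k):  0  0  0  1  1  1  2  2  2
So g(8) = 2.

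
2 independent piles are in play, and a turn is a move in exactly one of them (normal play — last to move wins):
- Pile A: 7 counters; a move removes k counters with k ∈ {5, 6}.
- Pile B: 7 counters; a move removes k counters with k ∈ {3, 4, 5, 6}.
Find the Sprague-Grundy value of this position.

Grundy values for pile A (subtraction set {5, 6}):
g(0) = mex{} = 0
g(1) = mex{} = 0
g(2) = mex{} = 0
g(3) = mex{} = 0
g(4) = mex{} = 0
g(5) = mex{0} = 1
g(6) = mex{0} = 1
g(7) = mex{0} = 1
So g(7) = 1.
Build the Grundy sequence for pile B with g(k) = mex{g(k−s) : s ∈ {3, 4, 5, 6}, s ≤ k}:
g(0) = mex{} = 0
g(1) = mex{} = 0
g(2) = mex{} = 0
g(3) = mex{0} = 1
g(4) = mex{0} = 1
g(5) = mex{0} = 1
g(6) = mex{0,1} = 2
g(7) = mex{0,1} = 2
So g(7) = 2.
The value of a disjunctive sum is the nim-sum of the parts.
Combined value = 1 ⊕ 2 = 3.

3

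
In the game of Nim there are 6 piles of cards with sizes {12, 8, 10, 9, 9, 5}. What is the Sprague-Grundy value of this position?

Bitwise XOR of the heap sizes:
  1100  (12)
  1000  (8)
  1010  (10)
  1001  (9)
  1001  (9)
  0101  (5)
  ----
  1011  (11)

11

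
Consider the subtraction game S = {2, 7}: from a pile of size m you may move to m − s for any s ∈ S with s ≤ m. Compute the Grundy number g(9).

Build the Grundy sequence with g(k) = mex{g(k−s) : s ∈ {2, 7}, s ≤ k}:
g(0) = mex{} = 0
g(1) = mex{} = 0
g(2) = mex{0} = 1
g(3) = mex{0} = 1
g(4) = mex{1} = 0
g(5) = mex{1} = 0
g(6) = mex{0} = 1
g(7) = mex{0} = 1
g(8) = mex{0,1} = 2
g(9) = mex{1} = 0
So g(9) = 0.

0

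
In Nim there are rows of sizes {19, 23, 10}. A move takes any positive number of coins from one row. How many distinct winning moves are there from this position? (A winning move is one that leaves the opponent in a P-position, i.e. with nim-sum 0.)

Nim-sum: 19 XOR 23 XOR 10 = 14.
The overall nim-sum is X = 14. A row of size p has a winning move iff p XOR X < p (reduce it to p XOR X).
  19: 19 XOR 14 = 29 ≥ 19 — no move.
  23: 23 XOR 14 = 25 ≥ 23 — no move.
  10: 10 XOR 14 = 4 < 10 — winning move (to 4).
That gives 1 winning move.

1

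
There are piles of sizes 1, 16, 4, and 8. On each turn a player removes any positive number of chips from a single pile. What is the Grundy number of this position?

29

Compute the nim-sum pairwise:
1 ^ 16 = 17
17 ^ 4 = 21
21 ^ 8 = 29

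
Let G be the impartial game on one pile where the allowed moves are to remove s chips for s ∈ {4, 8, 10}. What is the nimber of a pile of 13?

3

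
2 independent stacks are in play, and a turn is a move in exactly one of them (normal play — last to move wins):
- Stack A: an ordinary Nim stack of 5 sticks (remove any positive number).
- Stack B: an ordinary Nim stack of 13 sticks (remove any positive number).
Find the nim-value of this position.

8

Stack A is a plain Nim stack of size 5, so its Grundy value is 5.
Stack B is a plain Nim stack of size 13, so its Grundy value is 13.
The value of a disjunctive sum is the nim-sum of the parts.
Combined value = 5 ⊕ 13 = 8.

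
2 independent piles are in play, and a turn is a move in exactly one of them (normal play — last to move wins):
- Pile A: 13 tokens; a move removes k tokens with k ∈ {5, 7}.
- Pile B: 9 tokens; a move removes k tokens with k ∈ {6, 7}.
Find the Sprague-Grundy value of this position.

1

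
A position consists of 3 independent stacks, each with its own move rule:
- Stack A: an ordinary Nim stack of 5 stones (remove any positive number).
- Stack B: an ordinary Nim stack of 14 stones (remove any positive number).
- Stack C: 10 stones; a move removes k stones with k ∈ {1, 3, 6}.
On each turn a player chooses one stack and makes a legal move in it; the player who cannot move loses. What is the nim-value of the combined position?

10

Stack A is a plain Nim stack of size 5, so its Grundy value is 5.
Stack B is a plain Nim stack of size 14, so its Grundy value is 14.
Grundy values for stack C (subtraction set {1, 3, 6}):
k:     0  1  2  3  4  5  6  7  8  9 10
g(k):  0  1  0  1  0  1  2  3  2  0  1
So g(10) = 1.
By the Sprague-Grundy theorem, the Grundy value of a sum of independent games is the XOR of the component values.
Combined value = 5 ⊕ 14 ⊕ 1 = 10.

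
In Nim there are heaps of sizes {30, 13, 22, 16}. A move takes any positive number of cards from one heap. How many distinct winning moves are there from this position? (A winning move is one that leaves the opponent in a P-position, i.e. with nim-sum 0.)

3

Write each in binary and XOR column by column:
  11110  (30)
  01101  (13)
  10110  (22)
  10000  (16)
  -----
  10101  (21)
The overall nim-sum is X = 21. A heap of size p has a winning move iff p XOR X < p (reduce it to p XOR X).
  30: 30 XOR 21 = 11 < 30 — winning move (to 11).
  13: 13 XOR 21 = 24 ≥ 13 — no move.
  22: 22 XOR 21 = 3 < 22 — winning move (to 3).
  16: 16 XOR 21 = 5 < 16 — winning move (to 5).
That gives 3 winning moves.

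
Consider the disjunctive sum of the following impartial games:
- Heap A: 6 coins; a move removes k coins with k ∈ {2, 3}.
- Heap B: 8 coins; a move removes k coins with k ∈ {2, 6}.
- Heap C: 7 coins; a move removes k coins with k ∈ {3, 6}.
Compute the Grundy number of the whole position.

Build the Grundy sequence for heap A with g(k) = mex{g(k−s) : s ∈ {2, 3}, s ≤ k}:
g(0) = mex{} = 0
g(1) = mex{} = 0
g(2) = mex{0} = 1
g(3) = mex{0} = 1
g(4) = mex{0,1} = 2
g(5) = mex{1} = 0
g(6) = mex{1,2} = 0
So g(6) = 0.
Build the Grundy sequence for heap B with g(k) = mex{g(k−s) : s ∈ {2, 6}, s ≤ k}:
k:     0  1  2  3  4  5  6  7  8
g(k):  0  0  1  1  0  0  1  1  0
So g(8) = 0.
Build the Grundy sequence for heap C with g(k) = mex{g(k−s) : s ∈ {3, 6}, s ≤ k}:
g(0) = mex{} = 0
g(1) = mex{} = 0
g(2) = mex{} = 0
g(3) = mex{0} = 1
g(4) = mex{0} = 1
g(5) = mex{0} = 1
g(6) = mex{0,1} = 2
g(7) = mex{0,1} = 2
So g(7) = 2.
The value of a disjunctive sum is the nim-sum of the parts.
Combined value = 0 XOR 0 XOR 2 = 2.

2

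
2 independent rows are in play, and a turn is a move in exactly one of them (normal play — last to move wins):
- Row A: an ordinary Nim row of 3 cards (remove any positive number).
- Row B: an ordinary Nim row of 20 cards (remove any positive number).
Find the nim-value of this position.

Row A is a plain Nim row of size 3, so its Grundy value is 3.
Row B is a plain Nim row of size 20, so its Grundy value is 20.
By the Sprague-Grundy theorem, the Grundy value of a sum of independent games is the XOR of the component values.
Combined value = 3 ⊕ 20 = 23.

23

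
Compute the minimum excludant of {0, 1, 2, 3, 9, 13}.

4

The values 0, 1, 2, 3 are all present; 4 is the first non-negative integer missing from the set.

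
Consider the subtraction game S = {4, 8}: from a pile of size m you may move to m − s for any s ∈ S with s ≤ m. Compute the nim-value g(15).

Compute g(0), g(1), … for moves {4, 8}:
k:     0  1  2  3  4  5  6  7  8  9 10 11 12 13 14 15
g(k):  0  0  0  0  1  1  1  1  2  2  2  2  0  0  0  0
So g(15) = 0.

0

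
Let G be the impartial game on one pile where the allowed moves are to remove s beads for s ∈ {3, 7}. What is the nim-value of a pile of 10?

0

Compute g(0), g(1), … for moves {3, 7}:
g(0) = mex{} = 0
g(1) = mex{} = 0
g(2) = mex{} = 0
g(3) = mex{0} = 1
g(4) = mex{0} = 1
g(5) = mex{0} = 1
g(6) = mex{1} = 0
g(7) = mex{0,1} = 2
g(8) = mex{0,1} = 2
g(9) = mex{0} = 1
g(10) = mex{1,2} = 0
So g(10) = 0.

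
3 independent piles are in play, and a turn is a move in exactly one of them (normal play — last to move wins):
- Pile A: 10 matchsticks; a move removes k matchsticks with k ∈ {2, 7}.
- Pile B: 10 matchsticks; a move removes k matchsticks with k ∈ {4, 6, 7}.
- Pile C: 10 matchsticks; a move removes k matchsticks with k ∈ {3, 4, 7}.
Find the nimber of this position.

2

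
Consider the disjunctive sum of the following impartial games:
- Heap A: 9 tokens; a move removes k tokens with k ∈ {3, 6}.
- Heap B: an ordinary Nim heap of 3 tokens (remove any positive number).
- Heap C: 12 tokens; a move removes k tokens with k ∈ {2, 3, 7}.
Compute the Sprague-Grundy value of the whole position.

For heap A, compute g(0), g(1), … with moves {3, 6}:
k:     0  1  2  3  4  5  6  7  8  9
g(k):  0  0  0  1  1  1  2  2  2  0
So g(9) = 0.
Heap B is a plain Nim heap of size 3, so its Grundy value is 3.
For heap C, compute g(0), g(1), … with moves {2, 3, 7}:
k:     0  1  2  3  4  5  6  7  8  9 10 11 12
g(k):  0  0  1  1  2  0  0  1  1  2  0  0  1
So g(12) = 1.
The value of a disjunctive sum is the nim-sum of the parts.
Combined value = 0 ⊕ 3 ⊕ 1 = 2.

2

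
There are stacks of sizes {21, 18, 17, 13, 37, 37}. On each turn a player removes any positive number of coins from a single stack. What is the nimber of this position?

Nim-sum: 21 ^ 18 ^ 17 ^ 13 ^ 37 ^ 37 = 27.

27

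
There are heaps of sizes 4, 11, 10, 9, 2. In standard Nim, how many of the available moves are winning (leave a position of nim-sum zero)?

3

Bitwise XOR of the heap sizes:
  0100  (4)
  1011  (11)
  1010  (10)
  1001  (9)
  0010  (2)
  ----
  1110  (14)
The overall nim-sum is X = 14. A heap of size p has a winning move iff p XOR X < p (reduce it to p XOR X).
  4: 4 XOR 14 = 10 ≥ 4 — no move.
  11: 11 XOR 14 = 5 < 11 — winning move (to 5).
  10: 10 XOR 14 = 4 < 10 — winning move (to 4).
  9: 9 XOR 14 = 7 < 9 — winning move (to 7).
  2: 2 XOR 14 = 12 ≥ 2 — no move.
That gives 3 winning moves.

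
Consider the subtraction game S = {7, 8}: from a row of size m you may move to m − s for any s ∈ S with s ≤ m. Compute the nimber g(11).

Grundy values for subtraction set {7, 8}:
k:     0  1  2  3  4  5  6  7  8  9 10 11
g(k):  0  0  0  0  0  0  0  1  1  1  1  1
So g(11) = 1.

1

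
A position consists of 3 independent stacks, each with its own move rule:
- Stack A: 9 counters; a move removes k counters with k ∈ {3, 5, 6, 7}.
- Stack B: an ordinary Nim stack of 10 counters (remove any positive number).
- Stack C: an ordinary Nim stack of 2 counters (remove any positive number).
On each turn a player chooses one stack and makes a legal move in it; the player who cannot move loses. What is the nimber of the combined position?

11

Grundy values for stack A (subtraction set {3, 5, 6, 7}):
k:     0  1  2  3  4  5  6  7  8  9
g(k):  0  0  0  1  1  1  2  2  2  3
So g(9) = 3.
Stack B is a plain Nim stack of size 10, so its Grundy value is 10.
Stack C is a plain Nim stack of size 2, so its Grundy value is 2.
The value of a disjunctive sum is the nim-sum of the parts.
Combined value = 3 ⊕ 10 ⊕ 2 = 11.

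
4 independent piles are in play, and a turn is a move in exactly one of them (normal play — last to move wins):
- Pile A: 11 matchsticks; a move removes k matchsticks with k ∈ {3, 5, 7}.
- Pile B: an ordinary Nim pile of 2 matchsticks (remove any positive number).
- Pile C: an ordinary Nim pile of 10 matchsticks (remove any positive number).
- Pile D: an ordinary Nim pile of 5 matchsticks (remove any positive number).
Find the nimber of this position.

For pile A, compute g(0), g(1), … with moves {3, 5, 7}:
g(0) = mex{} = 0
g(1) = mex{} = 0
g(2) = mex{} = 0
g(3) = mex{0} = 1
g(4) = mex{0} = 1
g(5) = mex{0} = 1
g(6) = mex{0,1} = 2
g(7) = mex{0,1} = 2
g(8) = mex{0,1} = 2
g(9) = mex{0,1,2} = 3
g(10) = mex{1,2} = 0
g(11) = mex{1,2} = 0
So g(11) = 0.
Pile B is a plain Nim pile of size 2, so its Grundy value is 2.
Pile C is a plain Nim pile of size 10, so its Grundy value is 10.
Pile D is a plain Nim pile of size 5, so its Grundy value is 5.
The value of a disjunctive sum is the nim-sum of the parts.
Combined value = 0 ⊕ 2 ⊕ 10 ⊕ 5 = 13.

13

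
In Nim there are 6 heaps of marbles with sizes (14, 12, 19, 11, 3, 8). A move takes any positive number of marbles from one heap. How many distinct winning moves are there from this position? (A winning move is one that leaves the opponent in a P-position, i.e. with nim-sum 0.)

1

Write each in binary and XOR column by column:
  01110  (14)
  01100  (12)
  10011  (19)
  01011  (11)
  00011  (3)
  01000  (8)
  -----
  10001  (17)
The overall nim-sum is X = 17. A heap of size p has a winning move iff p XOR X < p (reduce it to p XOR X).
  14: 14 XOR 17 = 31 ≥ 14 — no move.
  12: 12 XOR 17 = 29 ≥ 12 — no move.
  19: 19 XOR 17 = 2 < 19 — winning move (to 2).
  11: 11 XOR 17 = 26 ≥ 11 — no move.
  3: 3 XOR 17 = 18 ≥ 3 — no move.
  8: 8 XOR 17 = 25 ≥ 8 — no move.
That gives 1 winning move.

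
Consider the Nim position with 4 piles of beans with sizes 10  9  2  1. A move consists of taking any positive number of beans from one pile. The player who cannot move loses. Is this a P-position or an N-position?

P-position

Nim-sum: 10 ^ 9 ^ 2 ^ 1 = 0.
The nim-sum is 0, so this is a P-position: the player to move is in a losing position under optimal play.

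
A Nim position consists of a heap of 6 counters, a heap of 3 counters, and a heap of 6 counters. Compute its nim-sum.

3

Nim-sum: 6 ^ 3 ^ 6 = 3.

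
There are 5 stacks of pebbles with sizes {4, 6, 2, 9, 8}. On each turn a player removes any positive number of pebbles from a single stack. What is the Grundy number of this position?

1

Nim-sum: 4 ^ 6 ^ 2 ^ 9 ^ 8 = 1.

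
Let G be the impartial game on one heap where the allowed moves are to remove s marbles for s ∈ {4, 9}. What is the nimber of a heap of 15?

0

Compute g(0), g(1), … for moves {4, 9}:
k:     0  1  2  3  4  5  6  7  8  9 10 11 12 13 14 15
g(k):  0  0  0  0  1  1  1  1  0  2  2  2  1  0  0  0
So g(15) = 0.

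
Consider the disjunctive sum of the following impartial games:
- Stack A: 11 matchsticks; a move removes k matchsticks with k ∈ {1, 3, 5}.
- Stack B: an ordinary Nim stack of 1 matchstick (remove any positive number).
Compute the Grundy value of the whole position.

0

For stack A, compute g(0), g(1), … with moves {1, 3, 5}:
g(0) = mex{} = 0
g(1) = mex{0} = 1
g(2) = mex{1} = 0
g(3) = mex{0} = 1
g(4) = mex{1} = 0
g(5) = mex{0} = 1
g(6) = mex{1} = 0
g(7) = mex{0} = 1
g(8) = mex{1} = 0
g(9) = mex{0} = 1
g(10) = mex{1} = 0
g(11) = mex{0} = 1
So g(11) = 1.
Stack B is a plain Nim stack of size 1, so its Grundy value is 1.
The value of a disjunctive sum is the nim-sum of the parts.
Combined value = 1 XOR 1 = 0.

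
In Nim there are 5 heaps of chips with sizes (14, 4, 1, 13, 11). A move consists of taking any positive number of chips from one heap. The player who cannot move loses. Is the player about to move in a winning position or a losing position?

Winning position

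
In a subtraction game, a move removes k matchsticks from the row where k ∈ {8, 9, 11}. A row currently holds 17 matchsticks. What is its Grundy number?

2

Compute g(0), g(1), … for moves {8, 9, 11}:
k:     0  1  2  3  4  5  6  7  8  9 10 11 12 13 14 15 16 17
g(k):  0  0  0  0  0  0  0  0  1  1  1  1  1  1  1  1  2  2
So g(17) = 2.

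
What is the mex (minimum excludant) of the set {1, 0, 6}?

2

The values 0, 1 are all present; 2 is the first non-negative integer missing from the set.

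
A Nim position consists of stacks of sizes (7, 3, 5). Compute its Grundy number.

1

Bitwise XOR of the heap sizes:
  111  (7)
  011  (3)
  101  (5)
  ---
  001  (1)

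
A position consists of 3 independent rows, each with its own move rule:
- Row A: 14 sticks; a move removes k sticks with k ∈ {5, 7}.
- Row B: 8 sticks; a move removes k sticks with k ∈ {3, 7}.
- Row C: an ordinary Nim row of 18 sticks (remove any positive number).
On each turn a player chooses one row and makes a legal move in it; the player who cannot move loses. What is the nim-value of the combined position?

16

For row A, compute g(0), g(1), … with moves {5, 7}:
k:     0  1  2  3  4  5  6  7  8  9 10 11 12 13 14
g(k):  0  0  0  0  0  1  1  1  1  1  2  2  0  0  0
So g(14) = 0.
For row B, compute g(0), g(1), … with moves {3, 7}:
g(0) = mex{} = 0
g(1) = mex{} = 0
g(2) = mex{} = 0
g(3) = mex{0} = 1
g(4) = mex{0} = 1
g(5) = mex{0} = 1
g(6) = mex{1} = 0
g(7) = mex{0,1} = 2
g(8) = mex{0,1} = 2
So g(8) = 2.
Row C is a plain Nim row of size 18, so its Grundy value is 18.
By the Sprague-Grundy theorem, the Grundy value of a sum of independent games is the XOR of the component values.
Combined value = 0 XOR 2 XOR 18 = 16.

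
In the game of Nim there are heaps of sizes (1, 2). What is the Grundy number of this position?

In binary:
  01  (1)
  10  (2)
  --
  11  (3)

3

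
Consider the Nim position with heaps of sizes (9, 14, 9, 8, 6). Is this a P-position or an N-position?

Compute the nim-sum pairwise:
9 ^ 14 = 7
7 ^ 9 = 14
14 ^ 8 = 6
6 ^ 6 = 0
The nim-sum is 0, so this is a P-position: the player to move is in a losing position under optimal play.

P-position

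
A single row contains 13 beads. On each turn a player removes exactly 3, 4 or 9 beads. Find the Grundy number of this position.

Compute g(0), g(1), … for moves {3, 4, 9}:
k:     0  1  2  3  4  5  6  7  8  9 10 11 12 13
g(k):  0  0  0  1  1  1  2  0  0  3  1  1  2  0
So g(13) = 0.

0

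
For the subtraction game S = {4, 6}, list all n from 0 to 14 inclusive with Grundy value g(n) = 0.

0, 1, 2, 3, 10, 11, 12, 13

Build the Grundy sequence with g(k) = mex{g(k−s) : s ∈ {4, 6}, s ≤ k}:
k:     0  1  2  3  4  5  6  7  8  9 10 11 12 13 14
g(k):  0  0  0  0  1  1  1  1  2  2  0  0  0  0  1
The P-positions (g = 0) in 0..14 are 0, 1, 2, 3, 10, 11, 12, 13.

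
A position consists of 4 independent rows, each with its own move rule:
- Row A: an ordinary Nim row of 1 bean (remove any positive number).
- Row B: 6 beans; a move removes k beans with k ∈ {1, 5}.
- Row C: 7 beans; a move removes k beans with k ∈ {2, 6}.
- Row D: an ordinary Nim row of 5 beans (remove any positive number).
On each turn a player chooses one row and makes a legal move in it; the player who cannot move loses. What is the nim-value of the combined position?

5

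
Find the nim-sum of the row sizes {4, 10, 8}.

6

Bitwise XOR of the heap sizes:
  0100  (4)
  1010  (10)
  1000  (8)
  ----
  0110  (6)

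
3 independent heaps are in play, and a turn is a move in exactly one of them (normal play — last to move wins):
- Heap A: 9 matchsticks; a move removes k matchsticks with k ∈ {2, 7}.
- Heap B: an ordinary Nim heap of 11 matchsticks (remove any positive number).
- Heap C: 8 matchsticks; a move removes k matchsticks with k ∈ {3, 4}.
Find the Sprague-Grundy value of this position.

11

Build the Grundy sequence for heap A with g(k) = mex{g(k−s) : s ∈ {2, 7}, s ≤ k}:
k:     0  1  2  3  4  5  6  7  8  9
g(k):  0  0  1  1  0  0  1  1  2  0
So g(9) = 0.
Heap B is a plain Nim heap of size 11, so its Grundy value is 11.
For heap C, compute g(0), g(1), … with moves {3, 4}:
k:     0  1  2  3  4  5  6  7  8
g(k):  0  0  0  1  1  1  2  0  0
So g(8) = 0.
By the Sprague-Grundy theorem, the Grundy value of a sum of independent games is the XOR of the component values.
Combined value = 0 XOR 11 XOR 0 = 11.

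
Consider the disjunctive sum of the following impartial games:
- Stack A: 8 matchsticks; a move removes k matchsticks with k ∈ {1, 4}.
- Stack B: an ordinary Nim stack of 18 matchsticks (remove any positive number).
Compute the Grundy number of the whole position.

19

Build the Grundy sequence for stack A with g(k) = mex{g(k−s) : s ∈ {1, 4}, s ≤ k}:
g(0) = mex{} = 0
g(1) = mex{0} = 1
g(2) = mex{1} = 0
g(3) = mex{0} = 1
g(4) = mex{0,1} = 2
g(5) = mex{1,2} = 0
g(6) = mex{0} = 1
g(7) = mex{1} = 0
g(8) = mex{0,2} = 1
So g(8) = 1.
Stack B is a plain Nim stack of size 18, so its Grundy value is 18.
By the Sprague-Grundy theorem, the Grundy value of a sum of independent games is the XOR of the component values.
Combined value = 1 XOR 18 = 19.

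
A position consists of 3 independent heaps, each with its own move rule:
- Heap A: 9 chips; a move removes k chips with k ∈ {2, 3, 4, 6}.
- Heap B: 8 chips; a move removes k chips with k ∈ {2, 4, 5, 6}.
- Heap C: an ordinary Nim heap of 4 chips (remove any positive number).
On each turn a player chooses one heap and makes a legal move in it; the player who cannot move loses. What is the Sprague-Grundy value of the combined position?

4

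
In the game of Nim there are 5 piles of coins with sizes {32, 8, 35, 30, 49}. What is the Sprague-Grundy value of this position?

Nim-sum: 32 ^ 8 ^ 35 ^ 30 ^ 49 = 36.

36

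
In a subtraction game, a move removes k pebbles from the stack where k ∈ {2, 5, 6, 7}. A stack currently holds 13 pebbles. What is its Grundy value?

Build the Grundy sequence with g(k) = mex{g(k−s) : s ∈ {2, 5, 6, 7}, s ≤ k}:
k:     0  1  2  3  4  5  6  7  8  9 10 11 12 13
g(k):  0  0  1  1  0  2  1  3  2  2  3  3  0  0
So g(13) = 0.

0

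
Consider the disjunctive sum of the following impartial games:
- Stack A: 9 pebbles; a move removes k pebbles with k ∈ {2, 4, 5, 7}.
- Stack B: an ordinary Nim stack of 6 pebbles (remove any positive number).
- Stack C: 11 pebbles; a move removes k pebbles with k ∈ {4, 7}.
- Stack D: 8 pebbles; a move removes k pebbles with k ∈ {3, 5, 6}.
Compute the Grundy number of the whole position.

4

For stack A, compute g(0), g(1), … with moves {2, 4, 5, 7}:
g(0) = mex{} = 0
g(1) = mex{} = 0
g(2) = mex{0} = 1
g(3) = mex{0} = 1
g(4) = mex{0,1} = 2
g(5) = mex{0,1} = 2
g(6) = mex{0,1,2} = 3
g(7) = mex{0,1,2} = 3
g(8) = mex{0,1,2,3} = 4
g(9) = mex{1,2,3} = 0
So g(9) = 0.
Stack B is a plain Nim stack of size 6, so its Grundy value is 6.
For stack C, compute g(0), g(1), … with moves {4, 7}:
g(0) = mex{} = 0
g(1) = mex{} = 0
g(2) = mex{} = 0
g(3) = mex{} = 0
g(4) = mex{0} = 1
g(5) = mex{0} = 1
g(6) = mex{0} = 1
g(7) = mex{0} = 1
g(8) = mex{0,1} = 2
g(9) = mex{0,1} = 2
g(10) = mex{0,1} = 2
g(11) = mex{1} = 0
So g(11) = 0.
Build the Grundy sequence for stack D with g(k) = mex{g(k−s) : s ∈ {3, 5, 6}, s ≤ k}:
g(0) = mex{} = 0
g(1) = mex{} = 0
g(2) = mex{} = 0
g(3) = mex{0} = 1
g(4) = mex{0} = 1
g(5) = mex{0} = 1
g(6) = mex{0,1} = 2
g(7) = mex{0,1} = 2
g(8) = mex{0,1} = 2
So g(8) = 2.
The value of a disjunctive sum is the nim-sum of the parts.
Combined value = 0 ⊕ 6 ⊕ 0 ⊕ 2 = 4.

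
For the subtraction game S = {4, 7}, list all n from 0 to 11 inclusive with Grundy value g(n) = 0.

0, 1, 2, 3, 11

Grundy values for subtraction set {4, 7}:
g(0) = mex{} = 0
g(1) = mex{} = 0
g(2) = mex{} = 0
g(3) = mex{} = 0
g(4) = mex{0} = 1
g(5) = mex{0} = 1
g(6) = mex{0} = 1
g(7) = mex{0} = 1
g(8) = mex{0,1} = 2
g(9) = mex{0,1} = 2
g(10) = mex{0,1} = 2
g(11) = mex{1} = 0
The P-positions (g = 0) in 0..11 are 0, 1, 2, 3, 11.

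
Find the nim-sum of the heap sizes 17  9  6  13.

19

Nim-sum: 17 XOR 9 XOR 6 XOR 13 = 19.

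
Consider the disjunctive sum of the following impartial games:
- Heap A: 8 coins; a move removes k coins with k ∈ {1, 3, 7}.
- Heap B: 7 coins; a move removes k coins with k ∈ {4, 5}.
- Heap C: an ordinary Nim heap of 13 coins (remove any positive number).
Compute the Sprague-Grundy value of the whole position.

12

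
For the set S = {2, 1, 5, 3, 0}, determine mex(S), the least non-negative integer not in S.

4

The values 0, 1, 2, 3 are all present; 4 is the first non-negative integer missing from the set.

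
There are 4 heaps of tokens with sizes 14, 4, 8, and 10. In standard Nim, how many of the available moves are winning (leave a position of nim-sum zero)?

Nim-sum: 14 XOR 4 XOR 8 XOR 10 = 8.
The overall nim-sum is X = 8. A heap of size p has a winning move iff p XOR X < p (reduce it to p XOR X).
  14: 14 XOR 8 = 6 < 14 — winning move (to 6).
  4: 4 XOR 8 = 12 ≥ 4 — no move.
  8: 8 XOR 8 = 0 < 8 — winning move (to 0).
  10: 10 XOR 8 = 2 < 10 — winning move (to 2).
That gives 3 winning moves.

3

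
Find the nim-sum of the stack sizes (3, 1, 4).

6

Write each in binary and XOR column by column:
  011  (3)
  001  (1)
  100  (4)
  ---
  110  (6)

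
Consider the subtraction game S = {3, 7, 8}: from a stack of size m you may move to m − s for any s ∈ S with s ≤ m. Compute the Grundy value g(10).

3

Compute g(0), g(1), … for moves {3, 7, 8}:
k:     0  1  2  3  4  5  6  7  8  9 10
g(k):  0  0  0  1  1  1  0  2  2  1  3
So g(10) = 3.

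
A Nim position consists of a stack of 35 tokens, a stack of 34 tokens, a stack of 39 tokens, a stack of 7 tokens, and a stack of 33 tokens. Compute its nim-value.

0

Nim-sum: 35 XOR 34 XOR 39 XOR 7 XOR 33 = 0.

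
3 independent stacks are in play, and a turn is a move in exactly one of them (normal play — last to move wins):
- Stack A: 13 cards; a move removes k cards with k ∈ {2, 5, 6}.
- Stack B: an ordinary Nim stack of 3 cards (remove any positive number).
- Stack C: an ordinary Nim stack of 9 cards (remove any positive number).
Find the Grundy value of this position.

11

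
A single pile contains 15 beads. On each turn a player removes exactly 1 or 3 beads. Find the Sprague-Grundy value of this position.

1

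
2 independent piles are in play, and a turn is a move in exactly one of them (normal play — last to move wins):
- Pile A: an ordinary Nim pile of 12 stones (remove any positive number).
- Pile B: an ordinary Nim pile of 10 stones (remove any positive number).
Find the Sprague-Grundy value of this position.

6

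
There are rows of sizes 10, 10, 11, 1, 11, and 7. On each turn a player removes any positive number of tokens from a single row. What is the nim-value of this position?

6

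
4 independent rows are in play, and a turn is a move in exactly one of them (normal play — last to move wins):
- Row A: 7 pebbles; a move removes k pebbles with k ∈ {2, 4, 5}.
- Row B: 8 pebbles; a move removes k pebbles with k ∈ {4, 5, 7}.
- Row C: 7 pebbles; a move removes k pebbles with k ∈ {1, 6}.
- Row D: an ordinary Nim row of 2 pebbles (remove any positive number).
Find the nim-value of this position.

For row A, compute g(0), g(1), … with moves {2, 4, 5}:
k:     0  1  2  3  4  5  6  7
g(k):  0  0  1  1  2  2  3  0
So g(7) = 0.
Grundy values for row B (subtraction set {4, 5, 7}):
g(0) = mex{} = 0
g(1) = mex{} = 0
g(2) = mex{} = 0
g(3) = mex{} = 0
g(4) = mex{0} = 1
g(5) = mex{0} = 1
g(6) = mex{0} = 1
g(7) = mex{0} = 1
g(8) = mex{0,1} = 2
So g(8) = 2.
Build the Grundy sequence for row C with g(k) = mex{g(k−s) : s ∈ {1, 6}, s ≤ k}:
g(0) = mex{} = 0
g(1) = mex{0} = 1
g(2) = mex{1} = 0
g(3) = mex{0} = 1
g(4) = mex{1} = 0
g(5) = mex{0} = 1
g(6) = mex{0,1} = 2
g(7) = mex{1,2} = 0
So g(7) = 0.
Row D is a plain Nim row of size 2, so its Grundy value is 2.
By the Sprague-Grundy theorem, the Grundy value of a sum of independent games is the XOR of the component values.
Combined value = 0 ⊕ 2 ⊕ 0 ⊕ 2 = 0.

0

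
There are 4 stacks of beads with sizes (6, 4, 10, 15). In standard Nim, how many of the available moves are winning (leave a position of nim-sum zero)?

3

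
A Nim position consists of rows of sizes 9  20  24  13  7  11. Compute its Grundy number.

Compute the nim-sum pairwise:
9 XOR 20 = 29
29 XOR 24 = 5
5 XOR 13 = 8
8 XOR 7 = 15
15 XOR 11 = 4

4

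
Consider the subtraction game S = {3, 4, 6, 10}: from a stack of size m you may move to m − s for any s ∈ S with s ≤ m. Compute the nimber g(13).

Compute g(0), g(1), … for moves {3, 4, 6, 10}:
k:     0  1  2  3  4  5  6  7  8  9 10 11 12 13
g(k):  0  0  0  1  1  1  2  2  2  0  3  3  1  4
So g(13) = 4.

4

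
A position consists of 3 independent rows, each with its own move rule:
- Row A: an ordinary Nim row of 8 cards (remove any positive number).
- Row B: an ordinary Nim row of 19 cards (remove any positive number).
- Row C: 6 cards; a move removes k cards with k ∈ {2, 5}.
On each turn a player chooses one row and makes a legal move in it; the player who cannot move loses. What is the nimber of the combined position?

26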